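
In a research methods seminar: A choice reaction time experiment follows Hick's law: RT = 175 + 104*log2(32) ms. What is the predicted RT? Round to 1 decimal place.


RT = 175 + 104 * log2(32)
log2(32) = 5.0
RT = 175 + 104 * 5.0
= 175 + 520.0
= 695.0 ms


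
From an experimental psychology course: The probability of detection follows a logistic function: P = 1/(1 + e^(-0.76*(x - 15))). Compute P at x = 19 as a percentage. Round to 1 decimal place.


P(x) = 1/(1 + e^(-0.76*(19 - 15)))
Exponent = -0.76 * 4 = -3.04
e^(-3.04) = 0.047835
P = 1/(1 + 0.047835) = 0.954349
Percentage = 95.4


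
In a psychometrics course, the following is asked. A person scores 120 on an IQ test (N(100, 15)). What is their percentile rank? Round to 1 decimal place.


z = (IQ - mean) / SD
z = (120 - 100) / 15 = 1.3333
Percentile = Phi(1.3333) * 100
Phi(1.3333) = 0.908783
= 90.9


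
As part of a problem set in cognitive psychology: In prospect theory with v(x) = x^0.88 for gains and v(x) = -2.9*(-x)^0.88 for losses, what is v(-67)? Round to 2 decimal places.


Since x = -67 < 0, use v(x) = -lambda*(-x)^alpha
(-x) = 67
67^0.88 = 40.4525
v(-67) = -2.9 * 40.4525
= -117.31


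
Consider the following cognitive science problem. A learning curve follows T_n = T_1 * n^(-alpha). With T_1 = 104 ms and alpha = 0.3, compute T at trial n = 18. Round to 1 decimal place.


T_n = 104 * 18^(-0.3)
18^(-0.3) = 0.420163
T_n = 104 * 0.420163
= 43.7 ms


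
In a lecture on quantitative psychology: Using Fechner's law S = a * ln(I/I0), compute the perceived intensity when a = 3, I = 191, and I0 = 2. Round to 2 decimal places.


S = 3 * ln(191/2)
I/I0 = 95.5
ln(95.5) = 4.5591
S = 3 * 4.5591
= 13.68


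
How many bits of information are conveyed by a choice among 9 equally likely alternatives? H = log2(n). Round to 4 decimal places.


H = log2(n)
H = log2(9)
= 3.1699


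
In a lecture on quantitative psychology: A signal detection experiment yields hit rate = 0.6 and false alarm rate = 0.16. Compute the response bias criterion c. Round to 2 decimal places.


c = -0.5 * (z(HR) + z(FAR))
z(0.6) = 0.2533
z(0.16) = -0.9945
c = -0.5 * (0.2533 + -0.9945)
= -0.5 * -0.7412
= 0.37


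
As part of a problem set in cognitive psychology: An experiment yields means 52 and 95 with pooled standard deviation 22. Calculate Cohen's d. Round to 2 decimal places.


Cohen's d = (M1 - M2) / S_pooled
= (52 - 95) / 22
= -43 / 22
= -1.95


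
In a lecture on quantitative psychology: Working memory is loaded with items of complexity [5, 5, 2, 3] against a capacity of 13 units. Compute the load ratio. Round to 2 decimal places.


Total complexity = 5 + 5 + 2 + 3 = 15
Load = total / capacity = 15 / 13
= 1.15


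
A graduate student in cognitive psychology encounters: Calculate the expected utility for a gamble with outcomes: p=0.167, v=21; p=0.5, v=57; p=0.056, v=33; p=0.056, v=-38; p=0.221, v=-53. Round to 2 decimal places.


EU = sum(p_i * v_i)
0.167 * 21 = 3.507
0.5 * 57 = 28.5
0.056 * 33 = 1.848
0.056 * -38 = -2.128
0.221 * -53 = -11.713
EU = 3.507 + 28.5 + 1.848 + -2.128 + -11.713
= 20.01


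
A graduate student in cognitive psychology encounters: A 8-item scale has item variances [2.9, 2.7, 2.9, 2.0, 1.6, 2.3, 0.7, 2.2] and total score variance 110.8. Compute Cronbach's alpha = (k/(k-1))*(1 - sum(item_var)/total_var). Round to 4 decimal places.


alpha = (k/(k-1)) * (1 - sum(s_i^2)/s_total^2)
sum(item variances) = 17.3
k/(k-1) = 8/7 = 1.142857
1 - 17.3/110.8 = 1 - 0.156137 = 0.843863
alpha = 1.142857 * 0.843863
= 0.9644


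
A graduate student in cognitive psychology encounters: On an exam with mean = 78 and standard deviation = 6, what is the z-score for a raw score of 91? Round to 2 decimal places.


z = (X - mu) / sigma
= (91 - 78) / 6
= 13 / 6
= 2.17


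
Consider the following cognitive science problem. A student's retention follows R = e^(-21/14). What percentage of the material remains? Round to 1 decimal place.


R = e^(-t/S)
-t/S = -21/14 = -1.5
R = e^(-1.5) = 0.22313
Percentage = 0.22313 * 100
= 22.3


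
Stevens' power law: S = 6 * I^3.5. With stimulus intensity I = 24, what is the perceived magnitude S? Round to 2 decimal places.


S = 6 * 24^3.5
24^3.5 = 67723.4924
S = 6 * 67723.4924
= 406340.95


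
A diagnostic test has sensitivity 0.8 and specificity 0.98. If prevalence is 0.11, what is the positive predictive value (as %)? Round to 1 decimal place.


PPV = (sens * prev) / (sens * prev + (1-spec) * (1-prev))
Numerator = 0.8 * 0.11 = 0.088
P(positive and no disease) = (1 - spec) * (1 - prev) = (1 - 0.98) * (1 - 0.11) = 0.0178
Denominator = 0.088 + 0.0178 = 0.1058
PPV = 0.088 / 0.1058 = 0.831758
As percentage = 83.2


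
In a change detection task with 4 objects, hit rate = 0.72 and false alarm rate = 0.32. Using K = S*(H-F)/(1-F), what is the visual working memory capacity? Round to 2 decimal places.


K = S * (H - F) / (1 - F)
H - F = 0.4
1 - F = 0.68
K = 4 * 0.4 / 0.68
= 2.35


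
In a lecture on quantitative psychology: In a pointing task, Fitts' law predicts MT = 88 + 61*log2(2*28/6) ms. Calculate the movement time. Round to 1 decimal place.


MT = 88 + 61 * log2(2*28/6)
2D/W = 9.333333
log2(9.333333) = 3.2224
MT = 88 + 61 * 3.2224
= 284.6 ms


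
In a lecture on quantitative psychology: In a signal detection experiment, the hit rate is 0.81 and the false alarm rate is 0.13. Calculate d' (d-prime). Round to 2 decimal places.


d' = z(HR) - z(FAR)
z(0.81) = 0.8779
z(0.13) = -1.1264
d' = 0.8779 - -1.1264
= 2.00


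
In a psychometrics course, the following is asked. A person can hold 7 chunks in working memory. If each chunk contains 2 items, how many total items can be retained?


Total items = chunks * items_per_chunk
= 7 * 2
= 14


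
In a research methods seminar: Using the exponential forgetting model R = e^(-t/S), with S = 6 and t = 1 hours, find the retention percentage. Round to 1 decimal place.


R = e^(-t/S)
-t/S = -1/6 = -0.166667
R = e^(-0.166667) = 0.846481
Percentage = 0.846481 * 100
= 84.6


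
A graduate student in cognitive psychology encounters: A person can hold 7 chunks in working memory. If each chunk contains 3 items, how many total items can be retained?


Total items = chunks * items_per_chunk
= 7 * 3
= 21


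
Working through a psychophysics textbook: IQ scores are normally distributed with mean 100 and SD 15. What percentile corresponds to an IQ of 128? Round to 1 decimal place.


z = (IQ - mean) / SD
z = (128 - 100) / 15 = 1.8667
Percentile = Phi(1.8667) * 100
Phi(1.8667) = 0.969028
= 96.9


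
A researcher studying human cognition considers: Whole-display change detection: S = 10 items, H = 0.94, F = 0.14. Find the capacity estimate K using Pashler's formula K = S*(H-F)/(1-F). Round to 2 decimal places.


K = S * (H - F) / (1 - F)
H - F = 0.8
1 - F = 0.86
K = 10 * 0.8 / 0.86
= 9.30


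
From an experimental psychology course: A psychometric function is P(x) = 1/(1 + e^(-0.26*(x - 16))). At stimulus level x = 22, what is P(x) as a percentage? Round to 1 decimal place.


P(x) = 1/(1 + e^(-0.26*(22 - 16)))
Exponent = -0.26 * 6 = -1.56
e^(-1.56) = 0.210136
P = 1/(1 + 0.210136) = 0.826353
Percentage = 82.6


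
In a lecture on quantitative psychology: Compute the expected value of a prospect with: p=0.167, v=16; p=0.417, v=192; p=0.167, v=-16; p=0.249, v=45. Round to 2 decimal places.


EU = sum(p_i * v_i)
0.167 * 16 = 2.672
0.417 * 192 = 80.064
0.167 * -16 = -2.672
0.249 * 45 = 11.205
EU = 2.672 + 80.064 + -2.672 + 11.205
= 91.27


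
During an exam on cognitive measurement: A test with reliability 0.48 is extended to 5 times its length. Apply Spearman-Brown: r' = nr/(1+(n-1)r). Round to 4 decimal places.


r_new = n*r / (1 + (n-1)*r)
Numerator = 5 * 0.48 = 2.4
Denominator = 1 + 4 * 0.48 = 2.92
r_new = 2.4 / 2.92
= 0.8219


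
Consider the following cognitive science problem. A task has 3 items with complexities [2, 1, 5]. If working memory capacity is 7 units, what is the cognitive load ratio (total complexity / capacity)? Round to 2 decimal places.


Total complexity = 2 + 1 + 5 = 8
Load = total / capacity = 8 / 7
= 1.14


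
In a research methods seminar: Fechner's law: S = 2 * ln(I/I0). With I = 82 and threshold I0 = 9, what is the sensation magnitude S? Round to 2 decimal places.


S = 2 * ln(82/9)
I/I0 = 9.111111
ln(9.111111) = 2.2095
S = 2 * 2.2095
= 4.42


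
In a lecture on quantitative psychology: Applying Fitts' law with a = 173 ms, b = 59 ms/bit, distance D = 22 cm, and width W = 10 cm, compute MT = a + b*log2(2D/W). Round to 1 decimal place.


MT = 173 + 59 * log2(2*22/10)
2D/W = 4.4
log2(4.4) = 2.1375
MT = 173 + 59 * 2.1375
= 299.1 ms


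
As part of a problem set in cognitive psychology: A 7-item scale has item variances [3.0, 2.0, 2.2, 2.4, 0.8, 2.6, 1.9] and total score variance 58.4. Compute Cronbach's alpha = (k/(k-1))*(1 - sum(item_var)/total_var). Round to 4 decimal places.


alpha = (k/(k-1)) * (1 - sum(s_i^2)/s_total^2)
sum(item variances) = 14.9
k/(k-1) = 7/6 = 1.166667
1 - 14.9/58.4 = 1 - 0.255137 = 0.744863
alpha = 1.166667 * 0.744863
= 0.8690


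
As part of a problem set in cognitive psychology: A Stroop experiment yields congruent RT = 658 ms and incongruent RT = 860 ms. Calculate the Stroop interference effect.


Stroop effect = RT(incongruent) - RT(congruent)
= 860 - 658
= 202 ms


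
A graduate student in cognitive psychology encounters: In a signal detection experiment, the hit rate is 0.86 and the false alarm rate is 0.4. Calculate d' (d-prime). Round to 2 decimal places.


d' = z(HR) - z(FAR)
z(0.86) = 1.0803
z(0.4) = -0.2533
d' = 1.0803 - -0.2533
= 1.33


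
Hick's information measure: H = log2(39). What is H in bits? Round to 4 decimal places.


H = log2(n)
H = log2(39)
= 5.2854


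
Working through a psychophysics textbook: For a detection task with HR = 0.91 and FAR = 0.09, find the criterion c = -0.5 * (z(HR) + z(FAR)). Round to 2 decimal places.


c = -0.5 * (z(HR) + z(FAR))
z(0.91) = 1.3408
z(0.09) = -1.3408
c = -0.5 * (1.3408 + -1.3408)
= -0.5 * 0.0
= 0.00


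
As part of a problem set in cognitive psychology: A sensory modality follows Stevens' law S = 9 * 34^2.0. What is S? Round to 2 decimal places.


S = 9 * 34^2.0
34^2.0 = 1156.0
S = 9 * 1156.0
= 10404.00


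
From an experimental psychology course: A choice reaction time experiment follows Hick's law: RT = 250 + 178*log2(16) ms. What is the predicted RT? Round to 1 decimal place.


RT = 250 + 178 * log2(16)
log2(16) = 4.0
RT = 250 + 178 * 4.0
= 250 + 712.0
= 962.0 ms


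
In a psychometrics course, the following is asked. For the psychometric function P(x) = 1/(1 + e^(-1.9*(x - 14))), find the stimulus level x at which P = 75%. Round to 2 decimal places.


At P = 0.75: 0.75 = 1/(1 + e^(-k*(x-x0)))
Solving: e^(-k*(x-x0)) = 1/3
x = x0 + ln(3)/k
ln(3) = 1.0986
x = 14 + 1.0986/1.9
= 14 + 0.5782
= 14.58


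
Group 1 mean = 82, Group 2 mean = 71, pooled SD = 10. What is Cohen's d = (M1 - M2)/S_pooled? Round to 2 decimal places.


Cohen's d = (M1 - M2) / S_pooled
= (82 - 71) / 10
= 11 / 10
= 1.10


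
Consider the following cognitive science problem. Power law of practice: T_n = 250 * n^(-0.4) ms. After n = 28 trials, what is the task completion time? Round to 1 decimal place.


T_n = 250 * 28^(-0.4)
28^(-0.4) = 0.263716
T_n = 250 * 0.263716
= 65.9 ms


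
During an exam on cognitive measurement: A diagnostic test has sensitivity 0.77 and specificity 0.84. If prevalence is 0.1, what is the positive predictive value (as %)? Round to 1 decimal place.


PPV = (sens * prev) / (sens * prev + (1-spec) * (1-prev))
Numerator = 0.77 * 0.1 = 0.077
P(positive and no disease) = (1 - spec) * (1 - prev) = (1 - 0.84) * (1 - 0.1) = 0.144
Denominator = 0.077 + 0.144 = 0.221
PPV = 0.077 / 0.221 = 0.348416
As percentage = 34.8


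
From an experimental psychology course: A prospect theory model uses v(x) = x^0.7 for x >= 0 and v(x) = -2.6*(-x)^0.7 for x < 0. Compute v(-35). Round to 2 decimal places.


Since x = -35 < 0, use v(x) = -lambda*(-x)^alpha
(-x) = 35
35^0.7 = 12.0461
v(-35) = -2.6 * 12.0461
= -31.32


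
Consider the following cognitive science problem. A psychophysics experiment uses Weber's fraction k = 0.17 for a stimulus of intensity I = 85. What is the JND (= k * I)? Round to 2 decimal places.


JND = k * I
JND = 0.17 * 85
= 14.45


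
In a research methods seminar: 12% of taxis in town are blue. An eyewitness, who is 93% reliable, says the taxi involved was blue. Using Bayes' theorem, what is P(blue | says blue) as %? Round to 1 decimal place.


P(blue | says blue) = P(says blue | blue)*P(blue) / [P(says blue | blue)*P(blue) + P(says blue | not blue)*P(not blue)]
Numerator = 0.93 * 0.12 = 0.1116
False identification = 0.07 * 0.88 = 0.0616
P = 0.1116 / (0.1116 + 0.0616)
= 0.1116 / 0.1732
As percentage = 64.4


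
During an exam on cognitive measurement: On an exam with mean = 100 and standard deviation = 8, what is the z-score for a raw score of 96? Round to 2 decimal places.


z = (X - mu) / sigma
= (96 - 100) / 8
= -4 / 8
= -0.50


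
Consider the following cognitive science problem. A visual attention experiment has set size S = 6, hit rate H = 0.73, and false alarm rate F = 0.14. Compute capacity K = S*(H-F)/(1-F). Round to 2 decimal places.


K = S * (H - F) / (1 - F)
H - F = 0.59
1 - F = 0.86
K = 6 * 0.59 / 0.86
= 4.12


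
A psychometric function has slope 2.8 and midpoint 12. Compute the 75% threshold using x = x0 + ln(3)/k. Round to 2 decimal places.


At P = 0.75: 0.75 = 1/(1 + e^(-k*(x-x0)))
Solving: e^(-k*(x-x0)) = 1/3
x = x0 + ln(3)/k
ln(3) = 1.0986
x = 12 + 1.0986/2.8
= 12 + 0.3924
= 12.39


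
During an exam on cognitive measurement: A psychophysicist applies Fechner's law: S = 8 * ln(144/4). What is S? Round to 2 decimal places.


S = 8 * ln(144/4)
I/I0 = 36.0
ln(36.0) = 3.5835
S = 8 * 3.5835
= 28.67


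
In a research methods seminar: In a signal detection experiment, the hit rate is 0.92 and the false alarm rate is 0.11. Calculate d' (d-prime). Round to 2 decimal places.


d' = z(HR) - z(FAR)
z(0.92) = 1.4051
z(0.11) = -1.2265
d' = 1.4051 - -1.2265
= 2.63


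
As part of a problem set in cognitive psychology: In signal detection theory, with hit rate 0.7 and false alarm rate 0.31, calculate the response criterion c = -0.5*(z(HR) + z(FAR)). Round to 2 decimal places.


c = -0.5 * (z(HR) + z(FAR))
z(0.7) = 0.5244
z(0.31) = -0.4959
c = -0.5 * (0.5244 + -0.4959)
= -0.5 * 0.0285
= -0.01


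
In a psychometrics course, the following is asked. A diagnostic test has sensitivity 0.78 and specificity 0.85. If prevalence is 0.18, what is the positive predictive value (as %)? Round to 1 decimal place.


PPV = (sens * prev) / (sens * prev + (1-spec) * (1-prev))
Numerator = 0.78 * 0.18 = 0.1404
P(positive and no disease) = (1 - spec) * (1 - prev) = (1 - 0.85) * (1 - 0.18) = 0.123
Denominator = 0.1404 + 0.123 = 0.2634
PPV = 0.1404 / 0.2634 = 0.53303
As percentage = 53.3


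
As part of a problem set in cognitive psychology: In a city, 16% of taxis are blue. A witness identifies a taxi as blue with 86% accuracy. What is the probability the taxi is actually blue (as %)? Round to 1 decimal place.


P(blue | says blue) = P(says blue | blue)*P(blue) / [P(says blue | blue)*P(blue) + P(says blue | not blue)*P(not blue)]
Numerator = 0.86 * 0.16 = 0.1376
False identification = 0.14 * 0.84 = 0.1176
P = 0.1376 / (0.1376 + 0.1176)
= 0.1376 / 0.2552
As percentage = 53.9


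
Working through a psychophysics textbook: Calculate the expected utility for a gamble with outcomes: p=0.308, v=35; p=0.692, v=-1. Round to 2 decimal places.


EU = sum(p_i * v_i)
0.308 * 35 = 10.78
0.692 * -1 = -0.692
EU = 10.78 + -0.692
= 10.09


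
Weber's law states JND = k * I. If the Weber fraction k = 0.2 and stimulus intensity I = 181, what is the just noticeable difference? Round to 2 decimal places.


JND = k * I
JND = 0.2 * 181
= 36.20


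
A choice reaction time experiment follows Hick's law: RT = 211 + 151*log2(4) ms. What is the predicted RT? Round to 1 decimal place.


RT = 211 + 151 * log2(4)
log2(4) = 2.0
RT = 211 + 151 * 2.0
= 211 + 302.0
= 513.0 ms


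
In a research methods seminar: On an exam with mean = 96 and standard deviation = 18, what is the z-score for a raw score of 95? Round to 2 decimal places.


z = (X - mu) / sigma
= (95 - 96) / 18
= -1 / 18
= -0.06


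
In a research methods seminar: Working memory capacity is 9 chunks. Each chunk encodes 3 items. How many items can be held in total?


Total items = chunks * items_per_chunk
= 9 * 3
= 27


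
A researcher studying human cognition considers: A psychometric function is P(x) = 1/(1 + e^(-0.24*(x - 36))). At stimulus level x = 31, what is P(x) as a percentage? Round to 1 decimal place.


P(x) = 1/(1 + e^(-0.24*(31 - 36)))
Exponent = -0.24 * -5 = 1.2
e^(1.2) = 3.320117
P = 1/(1 + 3.320117) = 0.231475
Percentage = 23.1


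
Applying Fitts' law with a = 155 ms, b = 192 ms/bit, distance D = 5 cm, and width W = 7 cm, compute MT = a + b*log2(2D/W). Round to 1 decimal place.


MT = 155 + 192 * log2(2*5/7)
2D/W = 1.428571
log2(1.428571) = 0.5146
MT = 155 + 192 * 0.5146
= 253.8 ms


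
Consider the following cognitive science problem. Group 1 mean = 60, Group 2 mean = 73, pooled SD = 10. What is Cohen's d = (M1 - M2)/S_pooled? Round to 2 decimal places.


Cohen's d = (M1 - M2) / S_pooled
= (60 - 73) / 10
= -13 / 10
= -1.30


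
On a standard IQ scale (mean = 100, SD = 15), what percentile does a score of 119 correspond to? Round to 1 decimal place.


z = (IQ - mean) / SD
z = (119 - 100) / 15 = 1.2667
Percentile = Phi(1.2667) * 100
Phi(1.2667) = 0.897369
= 89.7


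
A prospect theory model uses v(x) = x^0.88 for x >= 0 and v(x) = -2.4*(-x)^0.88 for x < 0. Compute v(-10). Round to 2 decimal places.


Since x = -10 < 0, use v(x) = -lambda*(-x)^alpha
(-x) = 10
10^0.88 = 7.5858
v(-10) = -2.4 * 7.5858
= -18.21


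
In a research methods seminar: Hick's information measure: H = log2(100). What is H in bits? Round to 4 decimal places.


H = log2(n)
H = log2(100)
= 6.6439


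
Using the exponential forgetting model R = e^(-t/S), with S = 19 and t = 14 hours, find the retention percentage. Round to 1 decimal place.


R = e^(-t/S)
-t/S = -14/19 = -0.736842
R = e^(-0.736842) = 0.478623
Percentage = 0.478623 * 100
= 47.9


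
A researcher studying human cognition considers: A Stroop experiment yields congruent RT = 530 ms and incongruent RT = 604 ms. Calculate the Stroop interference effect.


Stroop effect = RT(incongruent) - RT(congruent)
= 604 - 530
= 74 ms


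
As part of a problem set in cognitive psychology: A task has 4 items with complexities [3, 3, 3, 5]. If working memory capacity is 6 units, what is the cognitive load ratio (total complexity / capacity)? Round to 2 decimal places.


Total complexity = 3 + 3 + 3 + 5 = 14
Load = total / capacity = 14 / 6
= 2.33


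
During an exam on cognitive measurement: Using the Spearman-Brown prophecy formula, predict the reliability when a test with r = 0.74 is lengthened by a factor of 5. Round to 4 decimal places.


r_new = n*r / (1 + (n-1)*r)
Numerator = 5 * 0.74 = 3.7
Denominator = 1 + 4 * 0.74 = 3.96
r_new = 3.7 / 3.96
= 0.9343


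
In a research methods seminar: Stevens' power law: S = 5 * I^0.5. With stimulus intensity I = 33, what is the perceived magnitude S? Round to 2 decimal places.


S = 5 * 33^0.5
33^0.5 = 5.7446
S = 5 * 5.7446
= 28.72


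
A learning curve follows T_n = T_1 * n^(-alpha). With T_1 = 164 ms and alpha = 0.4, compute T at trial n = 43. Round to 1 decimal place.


T_n = 164 * 43^(-0.4)
43^(-0.4) = 0.222133
T_n = 164 * 0.222133
= 36.4 ms


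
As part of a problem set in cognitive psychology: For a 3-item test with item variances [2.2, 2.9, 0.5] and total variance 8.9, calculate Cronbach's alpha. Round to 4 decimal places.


alpha = (k/(k-1)) * (1 - sum(s_i^2)/s_total^2)
sum(item variances) = 5.6
k/(k-1) = 3/2 = 1.5
1 - 5.6/8.9 = 1 - 0.629213 = 0.370787
alpha = 1.5 * 0.370787
= 0.5562


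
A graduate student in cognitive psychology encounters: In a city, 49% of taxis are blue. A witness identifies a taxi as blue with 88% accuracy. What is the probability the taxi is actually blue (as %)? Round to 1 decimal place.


P(blue | says blue) = P(says blue | blue)*P(blue) / [P(says blue | blue)*P(blue) + P(says blue | not blue)*P(not blue)]
Numerator = 0.88 * 0.49 = 0.4312
False identification = 0.12 * 0.51 = 0.0612
P = 0.4312 / (0.4312 + 0.0612)
= 0.4312 / 0.4924
As percentage = 87.6


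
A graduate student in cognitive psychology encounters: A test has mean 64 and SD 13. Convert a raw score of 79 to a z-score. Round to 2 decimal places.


z = (X - mu) / sigma
= (79 - 64) / 13
= 15 / 13
= 1.15


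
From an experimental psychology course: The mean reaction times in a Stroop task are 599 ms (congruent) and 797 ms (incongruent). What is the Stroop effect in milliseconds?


Stroop effect = RT(incongruent) - RT(congruent)
= 797 - 599
= 198 ms


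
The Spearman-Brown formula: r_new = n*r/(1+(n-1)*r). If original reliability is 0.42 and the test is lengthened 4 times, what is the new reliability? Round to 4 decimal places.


r_new = n*r / (1 + (n-1)*r)
Numerator = 4 * 0.42 = 1.68
Denominator = 1 + 3 * 0.42 = 2.26
r_new = 1.68 / 2.26
= 0.7434


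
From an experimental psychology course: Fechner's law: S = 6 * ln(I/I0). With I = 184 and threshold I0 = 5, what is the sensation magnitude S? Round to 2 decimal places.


S = 6 * ln(184/5)
I/I0 = 36.8
ln(36.8) = 3.6055
S = 6 * 3.6055
= 21.63


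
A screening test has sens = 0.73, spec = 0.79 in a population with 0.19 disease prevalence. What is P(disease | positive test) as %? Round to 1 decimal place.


PPV = (sens * prev) / (sens * prev + (1-spec) * (1-prev))
Numerator = 0.73 * 0.19 = 0.1387
P(positive and no disease) = (1 - spec) * (1 - prev) = (1 - 0.79) * (1 - 0.19) = 0.1701
Denominator = 0.1387 + 0.1701 = 0.3088
PPV = 0.1387 / 0.3088 = 0.449158
As percentage = 44.9


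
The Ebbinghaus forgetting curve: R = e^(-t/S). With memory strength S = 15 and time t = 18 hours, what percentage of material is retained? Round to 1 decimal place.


R = e^(-t/S)
-t/S = -18/15 = -1.2
R = e^(-1.2) = 0.301194
Percentage = 0.301194 * 100
= 30.1


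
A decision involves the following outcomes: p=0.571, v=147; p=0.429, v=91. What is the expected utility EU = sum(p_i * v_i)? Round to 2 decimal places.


EU = sum(p_i * v_i)
0.571 * 147 = 83.937
0.429 * 91 = 39.039
EU = 83.937 + 39.039
= 122.98


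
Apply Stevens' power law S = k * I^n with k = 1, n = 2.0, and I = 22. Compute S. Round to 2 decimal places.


S = 1 * 22^2.0
22^2.0 = 484.0
S = 1 * 484.0
= 484.00


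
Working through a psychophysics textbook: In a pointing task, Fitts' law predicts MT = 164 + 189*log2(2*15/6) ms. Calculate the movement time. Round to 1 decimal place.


MT = 164 + 189 * log2(2*15/6)
2D/W = 5.0
log2(5.0) = 2.3219
MT = 164 + 189 * 2.3219
= 602.8 ms


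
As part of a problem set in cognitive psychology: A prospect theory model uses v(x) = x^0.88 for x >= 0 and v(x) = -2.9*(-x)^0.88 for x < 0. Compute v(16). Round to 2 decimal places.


Since x = 16 >= 0, use v(x) = x^0.88
16^0.88 = 11.4716
v(16) = 11.47


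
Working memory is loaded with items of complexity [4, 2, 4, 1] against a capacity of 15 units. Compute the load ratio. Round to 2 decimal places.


Total complexity = 4 + 2 + 4 + 1 = 11
Load = total / capacity = 11 / 15
= 0.73


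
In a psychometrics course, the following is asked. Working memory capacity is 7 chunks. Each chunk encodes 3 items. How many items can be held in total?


Total items = chunks * items_per_chunk
= 7 * 3
= 21


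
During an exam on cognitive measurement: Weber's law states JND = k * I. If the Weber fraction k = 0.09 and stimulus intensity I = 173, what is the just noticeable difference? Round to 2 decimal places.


JND = k * I
JND = 0.09 * 173
= 15.57


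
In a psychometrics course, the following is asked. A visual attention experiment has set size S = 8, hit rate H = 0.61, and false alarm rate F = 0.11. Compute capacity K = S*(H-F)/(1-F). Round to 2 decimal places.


K = S * (H - F) / (1 - F)
H - F = 0.5
1 - F = 0.89
K = 8 * 0.5 / 0.89
= 4.49


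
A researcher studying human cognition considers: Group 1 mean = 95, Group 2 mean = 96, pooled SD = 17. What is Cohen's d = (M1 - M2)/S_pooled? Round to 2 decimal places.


Cohen's d = (M1 - M2) / S_pooled
= (95 - 96) / 17
= -1 / 17
= -0.06


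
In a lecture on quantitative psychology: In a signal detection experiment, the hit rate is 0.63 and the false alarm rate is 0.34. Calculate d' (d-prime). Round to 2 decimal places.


d' = z(HR) - z(FAR)
z(0.63) = 0.3319
z(0.34) = -0.4125
d' = 0.3319 - -0.4125
= 0.74


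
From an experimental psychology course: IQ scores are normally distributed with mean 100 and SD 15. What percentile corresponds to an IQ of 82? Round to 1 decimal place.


z = (IQ - mean) / SD
z = (82 - 100) / 15 = -1.2
Percentile = Phi(-1.2) * 100
Phi(-1.2) = 0.11507
= 11.5


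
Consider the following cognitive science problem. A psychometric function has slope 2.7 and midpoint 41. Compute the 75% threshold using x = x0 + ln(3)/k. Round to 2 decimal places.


At P = 0.75: 0.75 = 1/(1 + e^(-k*(x-x0)))
Solving: e^(-k*(x-x0)) = 1/3
x = x0 + ln(3)/k
ln(3) = 1.0986
x = 41 + 1.0986/2.7
= 41 + 0.4069
= 41.41


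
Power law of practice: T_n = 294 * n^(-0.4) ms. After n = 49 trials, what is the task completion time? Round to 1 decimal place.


T_n = 294 * 49^(-0.4)
49^(-0.4) = 0.210825
T_n = 294 * 0.210825
= 62.0 ms


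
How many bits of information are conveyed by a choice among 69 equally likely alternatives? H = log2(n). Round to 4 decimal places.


H = log2(n)
H = log2(69)
= 6.1085


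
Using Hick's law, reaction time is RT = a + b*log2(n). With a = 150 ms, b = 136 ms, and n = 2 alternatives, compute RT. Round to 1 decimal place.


RT = 150 + 136 * log2(2)
log2(2) = 1.0
RT = 150 + 136 * 1.0
= 150 + 136.0
= 286.0 ms


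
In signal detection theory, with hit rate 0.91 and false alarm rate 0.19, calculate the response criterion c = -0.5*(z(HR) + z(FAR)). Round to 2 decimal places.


c = -0.5 * (z(HR) + z(FAR))
z(0.91) = 1.3408
z(0.19) = -0.8779
c = -0.5 * (1.3408 + -0.8779)
= -0.5 * 0.4629
= -0.23


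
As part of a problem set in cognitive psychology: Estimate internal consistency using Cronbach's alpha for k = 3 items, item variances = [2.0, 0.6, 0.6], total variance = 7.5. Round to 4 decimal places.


alpha = (k/(k-1)) * (1 - sum(s_i^2)/s_total^2)
sum(item variances) = 3.2
k/(k-1) = 3/2 = 1.5
1 - 3.2/7.5 = 1 - 0.426667 = 0.573333
alpha = 1.5 * 0.573333
= 0.8600


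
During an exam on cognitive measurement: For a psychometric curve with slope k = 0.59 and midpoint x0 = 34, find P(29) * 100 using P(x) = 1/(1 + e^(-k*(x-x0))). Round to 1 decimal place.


P(x) = 1/(1 + e^(-0.59*(29 - 34)))
Exponent = -0.59 * -5 = 2.95
e^(2.95) = 19.105954
P = 1/(1 + 19.105954) = 0.049737
Percentage = 5.0


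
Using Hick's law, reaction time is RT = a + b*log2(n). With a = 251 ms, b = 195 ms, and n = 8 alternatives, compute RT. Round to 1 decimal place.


RT = 251 + 195 * log2(8)
log2(8) = 3.0
RT = 251 + 195 * 3.0
= 251 + 585.0
= 836.0 ms


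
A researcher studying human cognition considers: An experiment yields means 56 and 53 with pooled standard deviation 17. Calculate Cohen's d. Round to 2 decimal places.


Cohen's d = (M1 - M2) / S_pooled
= (56 - 53) / 17
= 3 / 17
= 0.18


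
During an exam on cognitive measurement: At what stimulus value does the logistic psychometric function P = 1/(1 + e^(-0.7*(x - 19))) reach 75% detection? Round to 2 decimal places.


At P = 0.75: 0.75 = 1/(1 + e^(-k*(x-x0)))
Solving: e^(-k*(x-x0)) = 1/3
x = x0 + ln(3)/k
ln(3) = 1.0986
x = 19 + 1.0986/0.7
= 19 + 1.5694
= 20.57


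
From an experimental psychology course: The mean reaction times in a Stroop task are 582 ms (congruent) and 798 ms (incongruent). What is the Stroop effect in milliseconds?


Stroop effect = RT(incongruent) - RT(congruent)
= 798 - 582
= 216 ms


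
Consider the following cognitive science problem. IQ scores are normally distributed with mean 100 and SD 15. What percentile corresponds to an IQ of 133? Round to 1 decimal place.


z = (IQ - mean) / SD
z = (133 - 100) / 15 = 2.2
Percentile = Phi(2.2) * 100
Phi(2.2) = 0.986097
= 98.6


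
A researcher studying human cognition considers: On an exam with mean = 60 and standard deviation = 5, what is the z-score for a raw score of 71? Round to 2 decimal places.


z = (X - mu) / sigma
= (71 - 60) / 5
= 11 / 5
= 2.20


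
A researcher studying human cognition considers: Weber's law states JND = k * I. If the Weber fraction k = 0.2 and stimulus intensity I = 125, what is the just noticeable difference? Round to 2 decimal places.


JND = k * I
JND = 0.2 * 125
= 25.00


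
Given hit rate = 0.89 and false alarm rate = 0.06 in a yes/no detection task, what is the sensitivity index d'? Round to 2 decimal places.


d' = z(HR) - z(FAR)
z(0.89) = 1.2265
z(0.06) = -1.5548
d' = 1.2265 - -1.5548
= 2.78


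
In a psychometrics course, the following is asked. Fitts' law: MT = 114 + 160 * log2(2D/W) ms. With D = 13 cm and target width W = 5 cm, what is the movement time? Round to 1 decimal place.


MT = 114 + 160 * log2(2*13/5)
2D/W = 5.2
log2(5.2) = 2.3785
MT = 114 + 160 * 2.3785
= 494.6 ms


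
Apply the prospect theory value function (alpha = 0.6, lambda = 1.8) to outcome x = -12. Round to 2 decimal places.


Since x = -12 < 0, use v(x) = -lambda*(-x)^alpha
(-x) = 12
12^0.6 = 4.4413
v(-12) = -1.8 * 4.4413
= -7.99


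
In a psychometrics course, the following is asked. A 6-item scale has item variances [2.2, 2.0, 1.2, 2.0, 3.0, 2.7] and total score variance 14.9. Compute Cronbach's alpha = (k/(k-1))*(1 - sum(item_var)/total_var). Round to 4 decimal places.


alpha = (k/(k-1)) * (1 - sum(s_i^2)/s_total^2)
sum(item variances) = 13.1
k/(k-1) = 6/5 = 1.2
1 - 13.1/14.9 = 1 - 0.879195 = 0.120805
alpha = 1.2 * 0.120805
= 0.1450


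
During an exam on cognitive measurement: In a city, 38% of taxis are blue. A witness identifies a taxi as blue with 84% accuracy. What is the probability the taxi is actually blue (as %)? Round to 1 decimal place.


P(blue | says blue) = P(says blue | blue)*P(blue) / [P(says blue | blue)*P(blue) + P(says blue | not blue)*P(not blue)]
Numerator = 0.84 * 0.38 = 0.3192
False identification = 0.16 * 0.62 = 0.0992
P = 0.3192 / (0.3192 + 0.0992)
= 0.3192 / 0.4184
As percentage = 76.3


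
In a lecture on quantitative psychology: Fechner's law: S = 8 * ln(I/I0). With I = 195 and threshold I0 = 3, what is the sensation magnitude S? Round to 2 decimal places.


S = 8 * ln(195/3)
I/I0 = 65.0
ln(65.0) = 4.1744
S = 8 * 4.1744
= 33.40


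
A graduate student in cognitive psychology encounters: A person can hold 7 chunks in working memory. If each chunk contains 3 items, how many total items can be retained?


Total items = chunks * items_per_chunk
= 7 * 3
= 21


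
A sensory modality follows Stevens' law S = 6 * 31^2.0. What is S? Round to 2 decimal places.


S = 6 * 31^2.0
31^2.0 = 961.0
S = 6 * 961.0
= 5766.00


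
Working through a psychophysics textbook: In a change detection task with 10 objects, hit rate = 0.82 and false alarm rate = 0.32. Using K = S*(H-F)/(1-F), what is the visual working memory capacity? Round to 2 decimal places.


K = S * (H - F) / (1 - F)
H - F = 0.5
1 - F = 0.68
K = 10 * 0.5 / 0.68
= 7.35


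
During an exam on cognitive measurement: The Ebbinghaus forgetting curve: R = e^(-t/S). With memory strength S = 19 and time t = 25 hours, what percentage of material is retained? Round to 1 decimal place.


R = e^(-t/S)
-t/S = -25/19 = -1.315789
R = e^(-1.315789) = 0.268263
Percentage = 0.268263 * 100
= 26.8


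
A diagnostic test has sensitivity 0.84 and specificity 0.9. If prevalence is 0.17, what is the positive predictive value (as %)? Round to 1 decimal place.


PPV = (sens * prev) / (sens * prev + (1-spec) * (1-prev))
Numerator = 0.84 * 0.17 = 0.1428
P(positive and no disease) = (1 - spec) * (1 - prev) = (1 - 0.9) * (1 - 0.17) = 0.083
Denominator = 0.1428 + 0.083 = 0.2258
PPV = 0.1428 / 0.2258 = 0.632418
As percentage = 63.2


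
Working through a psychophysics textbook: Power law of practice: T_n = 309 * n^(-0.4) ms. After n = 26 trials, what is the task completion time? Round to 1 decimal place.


T_n = 309 * 26^(-0.4)
26^(-0.4) = 0.271651
T_n = 309 * 0.271651
= 83.9 ms


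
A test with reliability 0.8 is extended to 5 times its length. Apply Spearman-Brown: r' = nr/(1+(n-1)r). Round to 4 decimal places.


r_new = n*r / (1 + (n-1)*r)
Numerator = 5 * 0.8 = 4.0
Denominator = 1 + 4 * 0.8 = 4.2
r_new = 4.0 / 4.2
= 0.9524


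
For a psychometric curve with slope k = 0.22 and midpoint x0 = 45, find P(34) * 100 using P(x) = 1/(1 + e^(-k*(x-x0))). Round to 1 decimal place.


P(x) = 1/(1 + e^(-0.22*(34 - 45)))
Exponent = -0.22 * -11 = 2.42
e^(2.42) = 11.245859
P = 1/(1 + 11.245859) = 0.08166
Percentage = 8.2


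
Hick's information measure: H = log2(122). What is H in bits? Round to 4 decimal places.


H = log2(n)
H = log2(122)
= 6.9307


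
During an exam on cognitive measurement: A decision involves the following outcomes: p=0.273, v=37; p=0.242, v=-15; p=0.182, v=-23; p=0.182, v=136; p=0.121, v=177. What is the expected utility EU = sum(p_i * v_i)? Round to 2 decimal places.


EU = sum(p_i * v_i)
0.273 * 37 = 10.101
0.242 * -15 = -3.63
0.182 * -23 = -4.186
0.182 * 136 = 24.752
0.121 * 177 = 21.417
EU = 10.101 + -3.63 + -4.186 + 24.752 + 21.417
= 48.45


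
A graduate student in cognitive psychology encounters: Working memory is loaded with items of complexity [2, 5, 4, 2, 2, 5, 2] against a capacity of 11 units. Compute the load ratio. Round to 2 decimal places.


Total complexity = 2 + 5 + 4 + 2 + 2 + 5 + 2 = 22
Load = total / capacity = 22 / 11
= 2.00


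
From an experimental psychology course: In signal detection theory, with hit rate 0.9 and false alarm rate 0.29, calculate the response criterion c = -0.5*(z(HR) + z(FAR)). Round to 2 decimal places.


c = -0.5 * (z(HR) + z(FAR))
z(0.9) = 1.2816
z(0.29) = -0.5534
c = -0.5 * (1.2816 + -0.5534)
= -0.5 * 0.7282
= -0.36


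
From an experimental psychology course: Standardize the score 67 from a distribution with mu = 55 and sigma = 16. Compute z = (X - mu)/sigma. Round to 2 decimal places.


z = (X - mu) / sigma
= (67 - 55) / 16
= 12 / 16
= 0.75


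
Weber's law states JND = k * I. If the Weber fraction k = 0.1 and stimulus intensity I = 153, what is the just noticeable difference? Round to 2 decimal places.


JND = k * I
JND = 0.1 * 153
= 15.30


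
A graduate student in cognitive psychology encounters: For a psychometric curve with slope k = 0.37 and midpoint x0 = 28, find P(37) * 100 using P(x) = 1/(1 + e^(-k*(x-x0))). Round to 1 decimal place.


P(x) = 1/(1 + e^(-0.37*(37 - 28)))
Exponent = -0.37 * 9 = -3.33
e^(-3.33) = 0.035793
P = 1/(1 + 0.035793) = 0.965444
Percentage = 96.5


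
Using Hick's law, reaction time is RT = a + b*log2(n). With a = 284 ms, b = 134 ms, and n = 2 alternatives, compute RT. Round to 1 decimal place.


RT = 284 + 134 * log2(2)
log2(2) = 1.0
RT = 284 + 134 * 1.0
= 284 + 134.0
= 418.0 ms


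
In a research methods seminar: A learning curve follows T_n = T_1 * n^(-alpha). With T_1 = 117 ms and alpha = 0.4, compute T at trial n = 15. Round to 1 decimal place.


T_n = 117 * 15^(-0.4)
15^(-0.4) = 0.338504
T_n = 117 * 0.338504
= 39.6 ms


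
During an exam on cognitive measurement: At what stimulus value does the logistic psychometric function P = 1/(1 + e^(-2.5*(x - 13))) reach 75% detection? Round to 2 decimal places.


At P = 0.75: 0.75 = 1/(1 + e^(-k*(x-x0)))
Solving: e^(-k*(x-x0)) = 1/3
x = x0 + ln(3)/k
ln(3) = 1.0986
x = 13 + 1.0986/2.5
= 13 + 0.4394
= 13.44


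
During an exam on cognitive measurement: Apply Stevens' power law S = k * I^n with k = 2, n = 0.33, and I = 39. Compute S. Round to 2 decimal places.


S = 2 * 39^0.33
39^0.33 = 3.3501
S = 2 * 3.3501
= 6.70


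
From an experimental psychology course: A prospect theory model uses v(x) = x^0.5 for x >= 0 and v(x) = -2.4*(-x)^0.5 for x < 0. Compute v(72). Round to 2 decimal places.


Since x = 72 >= 0, use v(x) = x^0.5
72^0.5 = 8.4853
v(72) = 8.49


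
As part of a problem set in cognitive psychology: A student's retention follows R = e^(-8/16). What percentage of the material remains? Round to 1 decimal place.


R = e^(-t/S)
-t/S = -8/16 = -0.5
R = e^(-0.5) = 0.606531
Percentage = 0.606531 * 100
= 60.7


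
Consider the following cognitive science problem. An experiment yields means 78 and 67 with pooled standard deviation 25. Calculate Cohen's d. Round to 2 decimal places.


Cohen's d = (M1 - M2) / S_pooled
= (78 - 67) / 25
= 11 / 25
= 0.44


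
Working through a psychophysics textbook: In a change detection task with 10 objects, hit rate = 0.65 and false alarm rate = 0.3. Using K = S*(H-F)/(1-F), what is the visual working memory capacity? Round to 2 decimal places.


K = S * (H - F) / (1 - F)
H - F = 0.35
1 - F = 0.7
K = 10 * 0.35 / 0.7
= 5.00


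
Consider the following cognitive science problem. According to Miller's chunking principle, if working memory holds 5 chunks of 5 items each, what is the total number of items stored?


Total items = chunks * items_per_chunk
= 5 * 5
= 25


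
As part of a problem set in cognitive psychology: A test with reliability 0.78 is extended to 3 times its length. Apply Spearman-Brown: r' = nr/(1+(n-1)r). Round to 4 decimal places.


r_new = n*r / (1 + (n-1)*r)
Numerator = 3 * 0.78 = 2.34
Denominator = 1 + 2 * 0.78 = 2.56
r_new = 2.34 / 2.56
= 0.9141


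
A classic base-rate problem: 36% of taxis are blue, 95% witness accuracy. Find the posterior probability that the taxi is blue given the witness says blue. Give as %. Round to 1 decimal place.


P(blue | says blue) = P(says blue | blue)*P(blue) / [P(says blue | blue)*P(blue) + P(says blue | not blue)*P(not blue)]
Numerator = 0.95 * 0.36 = 0.342
False identification = 0.05 * 0.64 = 0.032
P = 0.342 / (0.342 + 0.032)
= 0.342 / 0.374
As percentage = 91.4


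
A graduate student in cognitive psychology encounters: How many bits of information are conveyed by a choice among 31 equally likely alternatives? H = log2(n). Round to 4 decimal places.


H = log2(n)
H = log2(31)
= 4.9542


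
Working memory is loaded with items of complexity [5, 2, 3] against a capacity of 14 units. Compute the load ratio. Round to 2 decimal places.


Total complexity = 5 + 2 + 3 = 10
Load = total / capacity = 10 / 14
= 0.71


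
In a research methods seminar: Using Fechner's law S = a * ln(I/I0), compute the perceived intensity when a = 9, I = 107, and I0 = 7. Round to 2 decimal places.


S = 9 * ln(107/7)
I/I0 = 15.285714
ln(15.285714) = 2.7269
S = 9 * 2.7269
= 24.54


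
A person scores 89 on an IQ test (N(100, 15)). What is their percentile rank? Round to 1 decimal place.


z = (IQ - mean) / SD
z = (89 - 100) / 15 = -0.7333
Percentile = Phi(-0.7333) * 100
Phi(-0.7333) = 0.231688
= 23.2


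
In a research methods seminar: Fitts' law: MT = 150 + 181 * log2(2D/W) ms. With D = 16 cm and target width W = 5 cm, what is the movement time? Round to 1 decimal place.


MT = 150 + 181 * log2(2*16/5)
2D/W = 6.4
log2(6.4) = 2.6781
MT = 150 + 181 * 2.6781
= 634.7 ms


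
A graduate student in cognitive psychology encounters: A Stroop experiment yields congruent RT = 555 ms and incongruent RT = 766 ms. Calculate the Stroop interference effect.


Stroop effect = RT(incongruent) - RT(congruent)
= 766 - 555
= 211 ms
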